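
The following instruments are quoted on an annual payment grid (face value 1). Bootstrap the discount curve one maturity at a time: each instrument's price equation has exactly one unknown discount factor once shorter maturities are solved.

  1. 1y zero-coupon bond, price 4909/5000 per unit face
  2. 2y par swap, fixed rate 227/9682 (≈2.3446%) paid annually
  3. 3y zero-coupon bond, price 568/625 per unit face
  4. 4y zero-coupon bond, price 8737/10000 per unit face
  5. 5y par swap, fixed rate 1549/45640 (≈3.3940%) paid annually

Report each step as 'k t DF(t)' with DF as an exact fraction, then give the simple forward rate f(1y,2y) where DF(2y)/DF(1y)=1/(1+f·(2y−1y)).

1 1 4909/5000
2 2 4773/5000
3 3 568/625
4 4 8737/10000
5 5 8451/10000
f(1y,2y) = ((4909/5000)/(4773/5000) − 1)/(1) = 136/4773 ≈ 2.8494%

step 1 [1y] zero: DF = P = 4909/5000 ≈ 0.981800
step 2 [2y] swap r/1=227/9682: DF=(1 − 227/9682·(0.981800))/(1+227/9682) = 4773/5000 ≈ 0.954600
step 3 [3y] zero: DF = P = 568/625 ≈ 0.908800
step 4 [4y] zero: DF = P = 8737/10000 ≈ 0.873700
step 5 [5y] swap r/1=1549/45640: DF=(1 − 1549/45640·(0.981800+0.954600+0.908800+0.873700))/(1+1549/45640) = 8451/10000 ≈ 0.845100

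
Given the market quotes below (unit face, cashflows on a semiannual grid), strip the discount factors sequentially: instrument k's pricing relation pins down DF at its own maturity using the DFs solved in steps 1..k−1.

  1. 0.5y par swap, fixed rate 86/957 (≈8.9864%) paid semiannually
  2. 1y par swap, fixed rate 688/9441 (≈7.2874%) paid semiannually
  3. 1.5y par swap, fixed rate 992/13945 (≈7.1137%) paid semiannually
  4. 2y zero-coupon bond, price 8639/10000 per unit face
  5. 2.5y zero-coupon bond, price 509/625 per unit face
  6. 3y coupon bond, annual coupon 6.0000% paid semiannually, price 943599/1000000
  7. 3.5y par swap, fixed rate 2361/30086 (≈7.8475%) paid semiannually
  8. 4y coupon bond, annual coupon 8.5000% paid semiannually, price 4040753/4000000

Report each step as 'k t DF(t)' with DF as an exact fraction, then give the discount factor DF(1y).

step 1 [0.5y] swap r/2=43/957: DF=(1 − 43/957·(0))/(1+43/957) = 957/1000 ≈ 0.957000
step 2 [1y] swap r/2=344/9441: DF=(1 − 344/9441·(0.957000))/(1+344/9441) = 582/625 ≈ 0.931200
step 3 [1.5y] swap r/2=496/13945: DF=(1 − 496/13945·(0.957000+0.931200))/(1+496/13945) = 563/625 ≈ 0.900800
step 4 [2y] zero: DF = P = 8639/10000 ≈ 0.863900
step 5 [2.5y] zero: DF = P = 509/625 ≈ 0.814400
step 6 [3y] bond c/2=3/100: DF=(943599/1000000 − 3/100·(0.957000+0.931200+0.900800+0.863900+0.814400))/(1+3/100) = 393/500 ≈ 0.786000
step 7 [3.5y] swap r/2=2361/60172: DF=(1 − 2361/60172·(0.957000+0.931200+0.900800+0.863900+0.814400+0.786000))/(1+2361/60172) = 7639/10000 ≈ 0.763900
step 8 [4y] bond c/2=17/400: DF=(4040753/4000000 − 17/400·(0.957000+0.931200+0.900800+0.863900+0.814400+0.786000+0.763900))/(1+17/400) = 7237/10000 ≈ 0.723700

1 1/2 957/1000
2 1 582/625
3 3/2 563/625
4 2 8639/10000
5 5/2 509/625
6 3 393/500
7 7/2 7639/10000
8 4 7237/10000
DF(1y) = 582/625 ≈ 0.931200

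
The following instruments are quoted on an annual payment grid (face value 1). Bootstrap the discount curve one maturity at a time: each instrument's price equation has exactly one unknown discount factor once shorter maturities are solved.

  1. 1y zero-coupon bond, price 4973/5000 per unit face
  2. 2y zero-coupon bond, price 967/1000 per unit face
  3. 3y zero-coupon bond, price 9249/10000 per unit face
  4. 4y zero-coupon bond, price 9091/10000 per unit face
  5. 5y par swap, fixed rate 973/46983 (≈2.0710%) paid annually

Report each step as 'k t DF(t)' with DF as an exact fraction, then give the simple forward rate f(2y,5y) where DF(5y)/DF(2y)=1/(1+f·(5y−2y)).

1 1 4973/5000
2 2 967/1000
3 3 9249/10000
4 4 9091/10000
5 5 9027/10000
f(2y,5y) = ((967/1000)/(9027/10000) − 1)/(3) = 643/27081 ≈ 2.3744%

step 1 [1y] zero: DF = P = 4973/5000 ≈ 0.994600
step 2 [2y] zero: DF = P = 967/1000 ≈ 0.967000
step 3 [3y] zero: DF = P = 9249/10000 ≈ 0.924900
step 4 [4y] zero: DF = P = 9091/10000 ≈ 0.909100
step 5 [5y] swap r/1=973/46983: DF=(1 − 973/46983·(0.994600+0.967000+0.924900+0.909100))/(1+973/46983) = 9027/10000 ≈ 0.902700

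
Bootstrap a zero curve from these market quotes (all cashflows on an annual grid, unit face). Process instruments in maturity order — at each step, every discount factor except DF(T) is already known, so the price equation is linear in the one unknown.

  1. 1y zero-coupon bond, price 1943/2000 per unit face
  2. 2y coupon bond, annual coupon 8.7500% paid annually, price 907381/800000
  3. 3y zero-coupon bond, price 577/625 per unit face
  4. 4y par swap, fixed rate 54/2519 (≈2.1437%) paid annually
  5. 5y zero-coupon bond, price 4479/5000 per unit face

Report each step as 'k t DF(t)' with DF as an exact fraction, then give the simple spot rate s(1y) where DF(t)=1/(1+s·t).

step 1 [1y] zero: DF = P = 1943/2000 ≈ 0.971500
step 2 [2y] bond c/1=7/80: DF=(907381/800000 − 7/80·(0.971500))/(1+7/80) = 603/625 ≈ 0.964800
step 3 [3y] zero: DF = P = 577/625 ≈ 0.923200
step 4 [4y] swap r/1=54/2519: DF=(1 − 54/2519·(0.971500+0.964800+0.923200))/(1+54/2519) = 919/1000 ≈ 0.919000
step 5 [5y] zero: DF = P = 4479/5000 ≈ 0.895800

1 1 1943/2000
2 2 603/625
3 3 577/625
4 4 919/1000
5 5 4479/5000
s(1y) = (1/(1943/2000) − 1)/(1) = 57/1943 ≈ 2.9336%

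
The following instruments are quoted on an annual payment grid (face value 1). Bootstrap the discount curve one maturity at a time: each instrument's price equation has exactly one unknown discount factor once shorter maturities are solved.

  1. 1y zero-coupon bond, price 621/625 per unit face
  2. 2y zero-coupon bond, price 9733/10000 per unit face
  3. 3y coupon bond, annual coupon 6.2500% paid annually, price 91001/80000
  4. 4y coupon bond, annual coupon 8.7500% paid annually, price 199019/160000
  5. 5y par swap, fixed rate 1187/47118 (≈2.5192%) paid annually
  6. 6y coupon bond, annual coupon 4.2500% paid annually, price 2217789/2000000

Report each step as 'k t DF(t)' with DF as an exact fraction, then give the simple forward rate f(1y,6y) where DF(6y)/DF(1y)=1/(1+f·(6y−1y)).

1 1 621/625
2 2 9733/10000
3 3 9549/10000
4 4 9087/10000
5 5 8813/10000
6 6 2179/2500
f(1y,6y) = ((621/625)/(2179/2500) − 1)/(5) = 61/2179 ≈ 2.7994%

step 1 [1y] zero: DF = P = 621/625 ≈ 0.993600
step 2 [2y] zero: DF = P = 9733/10000 ≈ 0.973300
step 3 [3y] bond c/1=1/16: DF=(91001/80000 − 1/16·(0.993600+0.973300))/(1+1/16) = 9549/10000 ≈ 0.954900
step 4 [4y] bond c/1=7/80: DF=(199019/160000 − 7/80·(0.993600+0.973300+0.954900))/(1+7/80) = 9087/10000 ≈ 0.908700
step 5 [5y] swap r/1=1187/47118: DF=(1 − 1187/47118·(0.993600+0.973300+0.954900+0.908700))/(1+1187/47118) = 8813/10000 ≈ 0.881300
step 6 [6y] bond c/1=17/400: DF=(2217789/2000000 − 17/400·(0.993600+0.973300+0.954900+0.908700+0.881300))/(1+17/400) = 2179/2500 ≈ 0.871600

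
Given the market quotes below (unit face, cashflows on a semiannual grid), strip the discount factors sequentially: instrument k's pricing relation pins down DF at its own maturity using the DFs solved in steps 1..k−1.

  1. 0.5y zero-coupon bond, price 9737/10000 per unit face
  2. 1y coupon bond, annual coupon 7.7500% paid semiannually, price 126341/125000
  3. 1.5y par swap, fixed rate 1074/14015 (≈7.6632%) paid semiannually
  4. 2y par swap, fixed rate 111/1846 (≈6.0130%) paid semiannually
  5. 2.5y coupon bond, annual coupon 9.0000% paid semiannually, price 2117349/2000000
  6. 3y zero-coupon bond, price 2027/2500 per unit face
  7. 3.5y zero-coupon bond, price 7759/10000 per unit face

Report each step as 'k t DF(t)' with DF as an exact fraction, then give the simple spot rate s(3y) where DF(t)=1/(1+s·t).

1 1/2 9737/10000
2 1 9367/10000
3 3/2 4463/5000
4 2 889/1000
5 5/2 8541/10000
6 3 2027/2500
7 7/2 7759/10000
s(3y) = (1/(2027/2500) − 1)/(3) = 473/6081 ≈ 7.7783%

step 1 [0.5y] zero: DF = P = 9737/10000 ≈ 0.973700
step 2 [1y] bond c/2=31/800: DF=(126341/125000 − 31/800·(0.973700))/(1+31/800) = 9367/10000 ≈ 0.936700
step 3 [1.5y] swap r/2=537/14015: DF=(1 − 537/14015·(0.973700+0.936700))/(1+537/14015) = 4463/5000 ≈ 0.892600
step 4 [2y] swap r/2=111/3692: DF=(1 − 111/3692·(0.973700+0.936700+0.892600))/(1+111/3692) = 889/1000 ≈ 0.889000
step 5 [2.5y] bond c/2=9/200: DF=(2117349/2000000 − 9/200·(0.973700+0.936700+0.892600+0.889000))/(1+9/200) = 8541/10000 ≈ 0.854100
step 6 [3y] zero: DF = P = 2027/2500 ≈ 0.810800
step 7 [3.5y] zero: DF = P = 7759/10000 ≈ 0.775900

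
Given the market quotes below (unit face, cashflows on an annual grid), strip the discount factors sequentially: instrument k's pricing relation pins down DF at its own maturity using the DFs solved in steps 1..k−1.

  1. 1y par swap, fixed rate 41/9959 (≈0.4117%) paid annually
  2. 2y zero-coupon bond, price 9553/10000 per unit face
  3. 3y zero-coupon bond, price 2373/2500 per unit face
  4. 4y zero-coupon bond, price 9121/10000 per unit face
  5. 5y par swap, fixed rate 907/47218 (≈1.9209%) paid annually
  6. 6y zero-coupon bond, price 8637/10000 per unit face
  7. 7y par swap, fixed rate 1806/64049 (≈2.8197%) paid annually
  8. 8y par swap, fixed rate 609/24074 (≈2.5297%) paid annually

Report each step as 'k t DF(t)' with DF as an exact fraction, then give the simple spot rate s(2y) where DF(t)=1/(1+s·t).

1 1 9959/10000
2 2 9553/10000
3 3 2373/2500
4 4 9121/10000
5 5 9093/10000
6 6 8637/10000
7 7 4097/5000
8 8 8173/10000
s(2y) = (1/(9553/10000) − 1)/(2) = 447/19106 ≈ 2.3396%

step 1 [1y] swap r/1=41/9959: DF=(1 − 41/9959·(0))/(1+41/9959) = 9959/10000 ≈ 0.995900
step 2 [2y] zero: DF = P = 9553/10000 ≈ 0.955300
step 3 [3y] zero: DF = P = 2373/2500 ≈ 0.949200
step 4 [4y] zero: DF = P = 9121/10000 ≈ 0.912100
step 5 [5y] swap r/1=907/47218: DF=(1 − 907/47218·(0.995900+0.955300+0.949200+0.912100))/(1+907/47218) = 9093/10000 ≈ 0.909300
step 6 [6y] zero: DF = P = 8637/10000 ≈ 0.863700
step 7 [7y] swap r/1=1806/64049: DF=(1 − 1806/64049·(0.995900+0.955300+0.949200+0.912100+0.909300+0.863700))/(1+1806/64049) = 4097/5000 ≈ 0.819400
step 8 [8y] swap r/1=609/24074: DF=(1 − 609/24074·(0.995900+0.955300+0.949200+0.912100+0.909300+0.863700+0.819400))/(1+609/24074) = 8173/10000 ≈ 0.817300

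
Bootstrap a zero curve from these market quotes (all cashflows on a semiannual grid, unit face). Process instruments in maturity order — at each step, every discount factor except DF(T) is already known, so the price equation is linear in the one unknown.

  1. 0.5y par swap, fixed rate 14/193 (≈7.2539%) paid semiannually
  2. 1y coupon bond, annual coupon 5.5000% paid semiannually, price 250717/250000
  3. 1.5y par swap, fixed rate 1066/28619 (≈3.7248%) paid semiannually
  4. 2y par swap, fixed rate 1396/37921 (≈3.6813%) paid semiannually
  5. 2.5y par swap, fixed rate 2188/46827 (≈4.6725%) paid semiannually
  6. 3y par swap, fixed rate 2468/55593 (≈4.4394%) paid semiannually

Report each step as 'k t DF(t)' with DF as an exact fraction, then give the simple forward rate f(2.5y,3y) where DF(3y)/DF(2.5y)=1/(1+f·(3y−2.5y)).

step 1 [0.5y] swap r/2=7/193: DF=(1 − 7/193·(0))/(1+7/193) = 193/200 ≈ 0.965000
step 2 [1y] bond c/2=11/400: DF=(250717/250000 − 11/400·(0.965000))/(1+11/400) = 4751/5000 ≈ 0.950200
step 3 [1.5y] swap r/2=533/28619: DF=(1 − 533/28619·(0.965000+0.950200))/(1+533/28619) = 9467/10000 ≈ 0.946700
step 4 [2y] swap r/2=698/37921: DF=(1 − 698/37921·(0.965000+0.950200+0.946700))/(1+698/37921) = 4651/5000 ≈ 0.930200
step 5 [2.5y] swap r/2=1094/46827: DF=(1 − 1094/46827·(0.965000+0.950200+0.946700+0.930200))/(1+1094/46827) = 4453/5000 ≈ 0.890600
step 6 [3y] swap r/2=1234/55593: DF=(1 − 1234/55593·(0.965000+0.950200+0.946700+0.930200+0.890600))/(1+1234/55593) = 4383/5000 ≈ 0.876600

1 1/2 193/200
2 1 4751/5000
3 3/2 9467/10000
4 2 4651/5000
5 5/2 4453/5000
6 3 4383/5000
f(2.5y,3y) = ((4453/5000)/(4383/5000) − 1)/(1/2) = 140/4383 ≈ 3.1942%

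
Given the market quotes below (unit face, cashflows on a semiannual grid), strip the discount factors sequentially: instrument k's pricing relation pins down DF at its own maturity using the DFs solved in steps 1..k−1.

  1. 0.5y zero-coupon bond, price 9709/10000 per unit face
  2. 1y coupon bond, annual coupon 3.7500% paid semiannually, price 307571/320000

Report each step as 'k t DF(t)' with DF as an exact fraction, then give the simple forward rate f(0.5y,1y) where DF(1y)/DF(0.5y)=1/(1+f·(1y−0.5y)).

step 1 [0.5y] zero: DF = P = 9709/10000 ≈ 0.970900
step 2 [1y] bond c/2=3/160: DF=(307571/320000 − 3/160·(0.970900))/(1+3/160) = 1157/1250 ≈ 0.925600

1 1/2 9709/10000
2 1 1157/1250
f(0.5y,1y) = ((9709/10000)/(1157/1250) − 1)/(1/2) = 453/4628 ≈ 9.7882%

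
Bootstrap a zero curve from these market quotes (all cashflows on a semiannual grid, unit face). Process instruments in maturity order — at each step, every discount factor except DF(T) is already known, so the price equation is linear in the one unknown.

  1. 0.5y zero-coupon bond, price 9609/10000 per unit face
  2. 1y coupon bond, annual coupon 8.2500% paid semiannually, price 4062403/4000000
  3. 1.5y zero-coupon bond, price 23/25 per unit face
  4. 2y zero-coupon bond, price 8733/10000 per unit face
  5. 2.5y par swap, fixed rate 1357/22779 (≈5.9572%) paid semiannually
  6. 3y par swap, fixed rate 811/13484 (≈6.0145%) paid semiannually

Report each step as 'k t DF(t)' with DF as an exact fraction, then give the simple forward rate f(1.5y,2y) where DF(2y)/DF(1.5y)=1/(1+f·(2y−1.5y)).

step 1 [0.5y] zero: DF = P = 9609/10000 ≈ 0.960900
step 2 [1y] bond c/2=33/800: DF=(4062403/4000000 − 33/800·(0.960900))/(1+33/800) = 9373/10000 ≈ 0.937300
step 3 [1.5y] zero: DF = P = 23/25 ≈ 0.920000
step 4 [2y] zero: DF = P = 8733/10000 ≈ 0.873300
step 5 [2.5y] swap r/2=1357/45558: DF=(1 − 1357/45558·(0.960900+0.937300+0.920000+0.873300))/(1+1357/45558) = 8643/10000 ≈ 0.864300
step 6 [3y] swap r/2=811/26968: DF=(1 − 811/26968·(0.960900+0.937300+0.920000+0.873300+0.864300))/(1+811/26968) = 4189/5000 ≈ 0.837800

1 1/2 9609/10000
2 1 9373/10000
3 3/2 23/25
4 2 8733/10000
5 5/2 8643/10000
6 3 4189/5000
f(1.5y,2y) = ((23/25)/(8733/10000) − 1)/(1/2) = 934/8733 ≈ 10.6951%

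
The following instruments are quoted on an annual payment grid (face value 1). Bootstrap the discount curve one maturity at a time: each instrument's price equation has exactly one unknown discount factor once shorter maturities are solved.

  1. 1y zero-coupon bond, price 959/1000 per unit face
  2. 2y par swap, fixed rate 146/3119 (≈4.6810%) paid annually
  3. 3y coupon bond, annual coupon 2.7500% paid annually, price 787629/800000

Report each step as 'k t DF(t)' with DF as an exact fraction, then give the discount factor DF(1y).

1 1 959/1000
2 2 2281/2500
3 3 9081/10000
DF(1y) = 959/1000 ≈ 0.959000

step 1 [1y] zero: DF = P = 959/1000 ≈ 0.959000
step 2 [2y] swap r/1=146/3119: DF=(1 − 146/3119·(0.959000))/(1+146/3119) = 2281/2500 ≈ 0.912400
step 3 [3y] bond c/1=11/400: DF=(787629/800000 − 11/400·(0.959000+0.912400))/(1+11/400) = 9081/10000 ≈ 0.908100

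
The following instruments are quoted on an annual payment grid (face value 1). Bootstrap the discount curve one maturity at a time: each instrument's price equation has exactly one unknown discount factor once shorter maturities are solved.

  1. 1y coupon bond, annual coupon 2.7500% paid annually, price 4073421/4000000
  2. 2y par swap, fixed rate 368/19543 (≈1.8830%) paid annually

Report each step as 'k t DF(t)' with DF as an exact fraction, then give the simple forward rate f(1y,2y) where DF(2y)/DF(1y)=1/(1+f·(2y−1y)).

1 1 9911/10000
2 2 602/625
f(1y,2y) = ((9911/10000)/(602/625) − 1)/(1) = 279/9632 ≈ 2.8966%

step 1 [1y] bond c/1=11/400: DF=(4073421/4000000 − 11/400·(0))/(1+11/400) = 9911/10000 ≈ 0.991100
step 2 [2y] swap r/1=368/19543: DF=(1 − 368/19543·(0.991100))/(1+368/19543) = 602/625 ≈ 0.963200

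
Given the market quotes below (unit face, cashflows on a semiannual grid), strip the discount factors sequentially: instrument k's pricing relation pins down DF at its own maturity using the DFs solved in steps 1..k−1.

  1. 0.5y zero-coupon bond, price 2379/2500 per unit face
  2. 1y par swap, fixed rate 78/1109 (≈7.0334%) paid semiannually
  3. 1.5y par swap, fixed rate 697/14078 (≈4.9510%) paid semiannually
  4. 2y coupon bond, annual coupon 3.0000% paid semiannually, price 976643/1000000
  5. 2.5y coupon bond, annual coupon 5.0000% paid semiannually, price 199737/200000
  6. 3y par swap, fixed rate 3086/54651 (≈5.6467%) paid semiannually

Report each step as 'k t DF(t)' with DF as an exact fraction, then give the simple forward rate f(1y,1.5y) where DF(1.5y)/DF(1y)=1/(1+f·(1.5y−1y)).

1 1/2 2379/2500
2 1 9337/10000
3 3/2 9303/10000
4 2 4603/5000
5 5/2 552/625
6 3 8457/10000
f(1y,1.5y) = ((9337/10000)/(9303/10000) − 1)/(1/2) = 68/9303 ≈ 0.7309%

step 1 [0.5y] zero: DF = P = 2379/2500 ≈ 0.951600
step 2 [1y] swap r/2=39/1109: DF=(1 − 39/1109·(0.951600))/(1+39/1109) = 9337/10000 ≈ 0.933700
step 3 [1.5y] swap r/2=697/28156: DF=(1 − 697/28156·(0.951600+0.933700))/(1+697/28156) = 9303/10000 ≈ 0.930300
step 4 [2y] bond c/2=3/200: DF=(976643/1000000 − 3/200·(0.951600+0.933700+0.930300))/(1+3/200) = 4603/5000 ≈ 0.920600
step 5 [2.5y] bond c/2=1/40: DF=(199737/200000 − 1/40·(0.951600+0.933700+0.930300+0.920600))/(1+1/40) = 552/625 ≈ 0.883200
step 6 [3y] swap r/2=1543/54651: DF=(1 − 1543/54651·(0.951600+0.933700+0.930300+0.920600+0.883200))/(1+1543/54651) = 8457/10000 ≈ 0.845700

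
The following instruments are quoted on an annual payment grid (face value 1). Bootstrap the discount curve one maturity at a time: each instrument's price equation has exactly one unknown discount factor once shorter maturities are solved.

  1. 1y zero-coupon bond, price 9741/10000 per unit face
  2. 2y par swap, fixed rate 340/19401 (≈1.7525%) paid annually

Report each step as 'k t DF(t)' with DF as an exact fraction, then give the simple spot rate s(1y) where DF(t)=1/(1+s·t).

step 1 [1y] zero: DF = P = 9741/10000 ≈ 0.974100
step 2 [2y] swap r/1=340/19401: DF=(1 − 340/19401·(0.974100))/(1+340/19401) = 483/500 ≈ 0.966000

1 1 9741/10000
2 2 483/500
s(1y) = (1/(9741/10000) − 1)/(1) = 259/9741 ≈ 2.6589%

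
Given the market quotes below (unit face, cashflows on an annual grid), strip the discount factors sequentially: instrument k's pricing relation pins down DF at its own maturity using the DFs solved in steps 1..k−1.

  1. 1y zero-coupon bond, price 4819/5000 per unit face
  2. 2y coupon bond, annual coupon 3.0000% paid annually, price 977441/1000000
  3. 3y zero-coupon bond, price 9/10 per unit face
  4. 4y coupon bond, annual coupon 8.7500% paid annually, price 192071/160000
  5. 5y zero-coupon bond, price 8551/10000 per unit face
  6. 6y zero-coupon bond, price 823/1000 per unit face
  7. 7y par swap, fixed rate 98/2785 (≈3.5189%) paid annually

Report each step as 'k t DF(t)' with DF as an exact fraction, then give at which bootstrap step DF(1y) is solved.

1 1 4819/5000
2 2 9209/10000
3 3 9/10
4 4 4399/5000
5 5 8551/10000
6 6 823/1000
7 7 1961/2500
DF(1y) is solved at step 1

step 1 [1y] zero: DF = P = 4819/5000 ≈ 0.963800
step 2 [2y] bond c/1=3/100: DF=(977441/1000000 − 3/100·(0.963800))/(1+3/100) = 9209/10000 ≈ 0.920900
step 3 [3y] zero: DF = P = 9/10 ≈ 0.900000
step 4 [4y] bond c/1=7/80: DF=(192071/160000 − 7/80·(0.963800+0.920900+0.900000))/(1+7/80) = 4399/5000 ≈ 0.879800
step 5 [5y] zero: DF = P = 8551/10000 ≈ 0.855100
step 6 [6y] zero: DF = P = 823/1000 ≈ 0.823000
step 7 [7y] swap r/1=98/2785: DF=(1 − 98/2785·(0.963800+0.920900+0.900000+0.879800+0.855100+0.823000))/(1+98/2785) = 1961/2500 ≈ 0.784400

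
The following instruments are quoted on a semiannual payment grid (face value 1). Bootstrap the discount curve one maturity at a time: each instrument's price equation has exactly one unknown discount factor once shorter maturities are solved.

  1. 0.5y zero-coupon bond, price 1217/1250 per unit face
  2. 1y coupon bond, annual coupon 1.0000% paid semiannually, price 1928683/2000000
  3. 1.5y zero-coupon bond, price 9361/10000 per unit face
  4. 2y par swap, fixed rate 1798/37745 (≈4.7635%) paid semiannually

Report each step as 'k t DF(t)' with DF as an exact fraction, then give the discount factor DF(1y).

1 1/2 1217/1250
2 1 9547/10000
3 3/2 9361/10000
4 2 9101/10000
DF(1y) = 9547/10000 ≈ 0.954700

step 1 [0.5y] zero: DF = P = 1217/1250 ≈ 0.973600
step 2 [1y] bond c/2=1/200: DF=(1928683/2000000 − 1/200·(0.973600))/(1+1/200) = 9547/10000 ≈ 0.954700
step 3 [1.5y] zero: DF = P = 9361/10000 ≈ 0.936100
step 4 [2y] swap r/2=899/37745: DF=(1 − 899/37745·(0.973600+0.954700+0.936100))/(1+899/37745) = 9101/10000 ≈ 0.910100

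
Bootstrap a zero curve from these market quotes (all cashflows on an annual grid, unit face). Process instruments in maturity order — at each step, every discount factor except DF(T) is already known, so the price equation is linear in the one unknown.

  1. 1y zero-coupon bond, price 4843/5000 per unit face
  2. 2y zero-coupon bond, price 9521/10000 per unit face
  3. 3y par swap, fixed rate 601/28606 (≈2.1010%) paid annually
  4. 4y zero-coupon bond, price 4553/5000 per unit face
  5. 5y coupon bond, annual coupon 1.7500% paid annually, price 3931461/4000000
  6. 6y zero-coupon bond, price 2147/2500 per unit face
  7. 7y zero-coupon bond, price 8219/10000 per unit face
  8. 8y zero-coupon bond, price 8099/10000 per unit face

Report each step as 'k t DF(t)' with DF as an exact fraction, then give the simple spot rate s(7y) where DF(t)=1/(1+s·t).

step 1 [1y] zero: DF = P = 4843/5000 ≈ 0.968600
step 2 [2y] zero: DF = P = 9521/10000 ≈ 0.952100
step 3 [3y] swap r/1=601/28606: DF=(1 − 601/28606·(0.968600+0.952100))/(1+601/28606) = 9399/10000 ≈ 0.939900
step 4 [4y] zero: DF = P = 4553/5000 ≈ 0.910600
step 5 [5y] bond c/1=7/400: DF=(3931461/4000000 − 7/400·(0.968600+0.952100+0.939900+0.910600))/(1+7/400) = 9011/10000 ≈ 0.901100
step 6 [6y] zero: DF = P = 2147/2500 ≈ 0.858800
step 7 [7y] zero: DF = P = 8219/10000 ≈ 0.821900
step 8 [8y] zero: DF = P = 8099/10000 ≈ 0.809900

1 1 4843/5000
2 2 9521/10000
3 3 9399/10000
4 4 4553/5000
5 5 9011/10000
6 6 2147/2500
7 7 8219/10000
8 8 8099/10000
s(7y) = (1/(8219/10000) − 1)/(7) = 1781/57533 ≈ 3.0956%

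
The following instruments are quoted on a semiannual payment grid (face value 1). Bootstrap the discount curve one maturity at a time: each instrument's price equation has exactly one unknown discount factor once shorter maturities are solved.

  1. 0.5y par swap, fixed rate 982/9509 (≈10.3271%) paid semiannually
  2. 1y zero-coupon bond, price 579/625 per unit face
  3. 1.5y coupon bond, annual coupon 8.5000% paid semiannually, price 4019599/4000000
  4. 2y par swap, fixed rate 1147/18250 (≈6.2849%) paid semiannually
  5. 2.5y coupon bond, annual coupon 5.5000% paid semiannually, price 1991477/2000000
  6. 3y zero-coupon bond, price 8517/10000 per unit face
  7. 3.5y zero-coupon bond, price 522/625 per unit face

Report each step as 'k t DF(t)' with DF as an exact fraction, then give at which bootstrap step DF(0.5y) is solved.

step 1 [0.5y] swap r/2=491/9509: DF=(1 − 491/9509·(0))/(1+491/9509) = 9509/10000 ≈ 0.950900
step 2 [1y] zero: DF = P = 579/625 ≈ 0.926400
step 3 [1.5y] bond c/2=17/400: DF=(4019599/4000000 − 17/400·(0.950900+0.926400))/(1+17/400) = 4437/5000 ≈ 0.887400
step 4 [2y] swap r/2=1147/36500: DF=(1 − 1147/36500·(0.950900+0.926400+0.887400))/(1+1147/36500) = 8853/10000 ≈ 0.885300
step 5 [2.5y] bond c/2=11/400: DF=(1991477/2000000 − 11/400·(0.950900+0.926400+0.887400+0.885300))/(1+11/400) = 4357/5000 ≈ 0.871400
step 6 [3y] zero: DF = P = 8517/10000 ≈ 0.851700
step 7 [3.5y] zero: DF = P = 522/625 ≈ 0.835200

1 1/2 9509/10000
2 1 579/625
3 3/2 4437/5000
4 2 8853/10000
5 5/2 4357/5000
6 3 8517/10000
7 7/2 522/625
DF(0.5y) is solved at step 1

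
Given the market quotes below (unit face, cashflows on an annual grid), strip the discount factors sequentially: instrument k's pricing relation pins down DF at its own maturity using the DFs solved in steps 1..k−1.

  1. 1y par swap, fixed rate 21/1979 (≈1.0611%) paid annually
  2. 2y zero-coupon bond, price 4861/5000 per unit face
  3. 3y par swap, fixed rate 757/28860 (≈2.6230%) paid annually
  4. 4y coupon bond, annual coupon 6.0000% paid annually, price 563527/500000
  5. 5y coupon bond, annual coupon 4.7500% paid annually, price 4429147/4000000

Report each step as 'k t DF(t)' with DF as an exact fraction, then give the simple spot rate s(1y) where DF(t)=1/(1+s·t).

step 1 [1y] swap r/1=21/1979: DF=(1 − 21/1979·(0))/(1+21/1979) = 1979/2000 ≈ 0.989500
step 2 [2y] zero: DF = P = 4861/5000 ≈ 0.972200
step 3 [3y] swap r/1=757/28860: DF=(1 − 757/28860·(0.989500+0.972200))/(1+757/28860) = 9243/10000 ≈ 0.924300
step 4 [4y] bond c/1=3/50: DF=(563527/500000 − 3/50·(0.989500+0.972200+0.924300))/(1+3/50) = 8999/10000 ≈ 0.899900
step 5 [5y] bond c/1=19/400: DF=(4429147/4000000 − 19/400·(0.989500+0.972200+0.924300+0.899900))/(1+19/400) = 4427/5000 ≈ 0.885400

1 1 1979/2000
2 2 4861/5000
3 3 9243/10000
4 4 8999/10000
5 5 4427/5000
s(1y) = (1/(1979/2000) − 1)/(1) = 21/1979 ≈ 1.0611%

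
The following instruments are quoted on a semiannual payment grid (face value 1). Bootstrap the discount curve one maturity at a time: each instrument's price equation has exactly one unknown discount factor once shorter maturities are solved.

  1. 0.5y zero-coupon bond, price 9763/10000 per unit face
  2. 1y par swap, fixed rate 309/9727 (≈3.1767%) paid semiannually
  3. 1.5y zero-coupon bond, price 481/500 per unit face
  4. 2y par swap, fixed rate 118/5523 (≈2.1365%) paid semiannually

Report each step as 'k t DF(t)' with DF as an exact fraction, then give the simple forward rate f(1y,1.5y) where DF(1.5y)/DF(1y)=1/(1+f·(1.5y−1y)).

1 1/2 9763/10000
2 1 9691/10000
3 3/2 481/500
4 2 9587/10000
f(1y,1.5y) = ((9691/10000)/(481/500) − 1)/(1/2) = 71/4810 ≈ 1.4761%

step 1 [0.5y] zero: DF = P = 9763/10000 ≈ 0.976300
step 2 [1y] swap r/2=309/19454: DF=(1 − 309/19454·(0.976300))/(1+309/19454) = 9691/10000 ≈ 0.969100
step 3 [1.5y] zero: DF = P = 481/500 ≈ 0.962000
step 4 [2y] swap r/2=59/5523: DF=(1 − 59/5523·(0.976300+0.969100+0.962000))/(1+59/5523) = 9587/10000 ≈ 0.958700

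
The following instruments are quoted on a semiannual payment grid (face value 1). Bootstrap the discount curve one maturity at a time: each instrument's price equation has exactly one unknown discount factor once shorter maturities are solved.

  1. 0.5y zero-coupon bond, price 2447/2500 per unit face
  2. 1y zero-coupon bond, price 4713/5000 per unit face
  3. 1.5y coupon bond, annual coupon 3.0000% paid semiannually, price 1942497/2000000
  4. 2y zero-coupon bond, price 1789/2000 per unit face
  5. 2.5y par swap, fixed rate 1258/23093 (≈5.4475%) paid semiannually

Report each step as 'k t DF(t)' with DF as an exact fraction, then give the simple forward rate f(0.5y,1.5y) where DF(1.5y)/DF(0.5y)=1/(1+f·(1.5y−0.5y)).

1 1/2 2447/2500
2 1 4713/5000
3 3/2 1857/2000
4 2 1789/2000
5 5/2 4371/5000
f(0.5y,1.5y) = ((2447/2500)/(1857/2000) − 1)/(1) = 503/9285 ≈ 5.4173%

step 1 [0.5y] zero: DF = P = 2447/2500 ≈ 0.978800
step 2 [1y] zero: DF = P = 4713/5000 ≈ 0.942600
step 3 [1.5y] bond c/2=3/200: DF=(1942497/2000000 − 3/200·(0.978800+0.942600))/(1+3/200) = 1857/2000 ≈ 0.928500
step 4 [2y] zero: DF = P = 1789/2000 ≈ 0.894500
step 5 [2.5y] swap r/2=629/23093: DF=(1 − 629/23093·(0.978800+0.942600+0.928500+0.894500))/(1+629/23093) = 4371/5000 ≈ 0.874200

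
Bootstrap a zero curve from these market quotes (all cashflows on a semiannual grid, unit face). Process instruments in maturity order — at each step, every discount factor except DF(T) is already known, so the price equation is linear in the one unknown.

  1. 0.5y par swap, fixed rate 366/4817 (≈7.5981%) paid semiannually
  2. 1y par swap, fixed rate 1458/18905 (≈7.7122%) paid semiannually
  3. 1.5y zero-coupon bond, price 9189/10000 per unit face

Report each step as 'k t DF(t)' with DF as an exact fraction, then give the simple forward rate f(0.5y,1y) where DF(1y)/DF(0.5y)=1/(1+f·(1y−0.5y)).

1 1/2 4817/5000
2 1 9271/10000
3 3/2 9189/10000
f(0.5y,1y) = ((4817/5000)/(9271/10000) − 1)/(1/2) = 726/9271 ≈ 7.8309%

step 1 [0.5y] swap r/2=183/4817: DF=(1 − 183/4817·(0))/(1+183/4817) = 4817/5000 ≈ 0.963400
step 2 [1y] swap r/2=729/18905: DF=(1 − 729/18905·(0.963400))/(1+729/18905) = 9271/10000 ≈ 0.927100
step 3 [1.5y] zero: DF = P = 9189/10000 ≈ 0.918900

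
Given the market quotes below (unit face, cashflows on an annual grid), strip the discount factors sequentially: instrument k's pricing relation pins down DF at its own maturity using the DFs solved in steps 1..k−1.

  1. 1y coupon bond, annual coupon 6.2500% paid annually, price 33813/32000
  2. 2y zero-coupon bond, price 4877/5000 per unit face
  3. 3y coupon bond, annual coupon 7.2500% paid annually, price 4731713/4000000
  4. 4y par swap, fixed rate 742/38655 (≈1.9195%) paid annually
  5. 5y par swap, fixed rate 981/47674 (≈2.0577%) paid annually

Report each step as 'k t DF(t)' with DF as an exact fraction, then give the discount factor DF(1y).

1 1 1989/2000
2 2 4877/5000
3 3 4849/5000
4 4 4629/5000
5 5 9019/10000
DF(1y) = 1989/2000 ≈ 0.994500

step 1 [1y] bond c/1=1/16: DF=(33813/32000 − 1/16·(0))/(1+1/16) = 1989/2000 ≈ 0.994500
step 2 [2y] zero: DF = P = 4877/5000 ≈ 0.975400
step 3 [3y] bond c/1=29/400: DF=(4731713/4000000 − 29/400·(0.994500+0.975400))/(1+29/400) = 4849/5000 ≈ 0.969800
step 4 [4y] swap r/1=742/38655: DF=(1 − 742/38655·(0.994500+0.975400+0.969800))/(1+742/38655) = 4629/5000 ≈ 0.925800
step 5 [5y] swap r/1=981/47674: DF=(1 − 981/47674·(0.994500+0.975400+0.969800+0.925800))/(1+981/47674) = 9019/10000 ≈ 0.901900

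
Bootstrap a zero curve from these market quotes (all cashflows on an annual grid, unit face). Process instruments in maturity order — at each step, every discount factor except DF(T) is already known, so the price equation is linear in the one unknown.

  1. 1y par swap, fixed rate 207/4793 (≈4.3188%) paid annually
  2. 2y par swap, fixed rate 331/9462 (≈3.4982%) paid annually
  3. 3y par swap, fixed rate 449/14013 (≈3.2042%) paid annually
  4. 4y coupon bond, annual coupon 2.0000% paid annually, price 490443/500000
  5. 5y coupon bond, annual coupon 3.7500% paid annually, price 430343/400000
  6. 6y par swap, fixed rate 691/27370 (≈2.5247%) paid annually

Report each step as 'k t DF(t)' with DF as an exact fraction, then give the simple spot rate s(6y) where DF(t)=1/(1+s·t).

step 1 [1y] swap r/1=207/4793: DF=(1 − 207/4793·(0))/(1+207/4793) = 4793/5000 ≈ 0.958600
step 2 [2y] swap r/1=331/9462: DF=(1 − 331/9462·(0.958600))/(1+331/9462) = 4669/5000 ≈ 0.933800
step 3 [3y] swap r/1=449/14013: DF=(1 − 449/14013·(0.958600+0.933800))/(1+449/14013) = 4551/5000 ≈ 0.910200
step 4 [4y] bond c/1=1/50: DF=(490443/500000 − 1/50·(0.958600+0.933800+0.910200))/(1+1/50) = 9067/10000 ≈ 0.906700
step 5 [5y] bond c/1=3/80: DF=(430343/400000 − 3/80·(0.958600+0.933800+0.910200+0.906700))/(1+3/80) = 9029/10000 ≈ 0.902900
step 6 [6y] swap r/1=691/27370: DF=(1 − 691/27370·(0.958600+0.933800+0.910200+0.906700+0.902900))/(1+691/27370) = 4309/5000 ≈ 0.861800

1 1 4793/5000
2 2 4669/5000
3 3 4551/5000
4 4 9067/10000
5 5 9029/10000
6 6 4309/5000
s(6y) = (1/(4309/5000) − 1)/(6) = 691/25854 ≈ 2.6727%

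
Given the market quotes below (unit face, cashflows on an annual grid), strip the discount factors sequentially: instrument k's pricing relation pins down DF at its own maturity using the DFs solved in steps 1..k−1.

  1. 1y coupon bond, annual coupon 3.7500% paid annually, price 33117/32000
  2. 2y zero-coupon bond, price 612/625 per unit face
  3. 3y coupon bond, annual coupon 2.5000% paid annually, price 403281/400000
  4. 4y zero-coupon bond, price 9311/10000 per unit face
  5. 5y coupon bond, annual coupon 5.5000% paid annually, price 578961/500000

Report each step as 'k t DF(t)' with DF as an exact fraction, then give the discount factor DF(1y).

step 1 [1y] bond c/1=3/80: DF=(33117/32000 − 3/80·(0))/(1+3/80) = 399/400 ≈ 0.997500
step 2 [2y] zero: DF = P = 612/625 ≈ 0.979200
step 3 [3y] bond c/1=1/40: DF=(403281/400000 − 1/40·(0.997500+0.979200))/(1+1/40) = 4677/5000 ≈ 0.935400
step 4 [4y] zero: DF = P = 9311/10000 ≈ 0.931100
step 5 [5y] bond c/1=11/200: DF=(578961/500000 − 11/200·(0.997500+0.979200+0.935400+0.931100))/(1+11/200) = 2243/2500 ≈ 0.897200

1 1 399/400
2 2 612/625
3 3 4677/5000
4 4 9311/10000
5 5 2243/2500
DF(1y) = 399/400 ≈ 0.997500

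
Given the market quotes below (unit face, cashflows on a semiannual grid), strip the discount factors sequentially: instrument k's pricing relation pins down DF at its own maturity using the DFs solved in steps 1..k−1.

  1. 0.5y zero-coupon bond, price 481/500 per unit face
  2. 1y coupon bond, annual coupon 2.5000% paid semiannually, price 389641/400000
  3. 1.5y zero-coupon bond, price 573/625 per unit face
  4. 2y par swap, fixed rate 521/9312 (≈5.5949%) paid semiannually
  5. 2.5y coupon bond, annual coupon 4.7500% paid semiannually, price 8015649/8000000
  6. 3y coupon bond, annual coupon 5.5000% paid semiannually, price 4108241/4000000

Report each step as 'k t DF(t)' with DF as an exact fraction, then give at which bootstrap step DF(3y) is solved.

step 1 [0.5y] zero: DF = P = 481/500 ≈ 0.962000
step 2 [1y] bond c/2=1/80: DF=(389641/400000 − 1/80·(0.962000))/(1+1/80) = 4751/5000 ≈ 0.950200
step 3 [1.5y] zero: DF = P = 573/625 ≈ 0.916800
step 4 [2y] swap r/2=521/18624: DF=(1 − 521/18624·(0.962000+0.950200+0.916800))/(1+521/18624) = 4479/5000 ≈ 0.895800
step 5 [2.5y] bond c/2=19/800: DF=(8015649/8000000 − 19/800·(0.962000+0.950200+0.916800+0.895800))/(1+19/800) = 8923/10000 ≈ 0.892300
step 6 [3y] bond c/2=11/400: DF=(4108241/4000000 − 11/400·(0.962000+0.950200+0.916800+0.895800+0.892300))/(1+11/400) = 219/250 ≈ 0.876000

1 1/2 481/500
2 1 4751/5000
3 3/2 573/625
4 2 4479/5000
5 5/2 8923/10000
6 3 219/250
DF(3y) is solved at step 6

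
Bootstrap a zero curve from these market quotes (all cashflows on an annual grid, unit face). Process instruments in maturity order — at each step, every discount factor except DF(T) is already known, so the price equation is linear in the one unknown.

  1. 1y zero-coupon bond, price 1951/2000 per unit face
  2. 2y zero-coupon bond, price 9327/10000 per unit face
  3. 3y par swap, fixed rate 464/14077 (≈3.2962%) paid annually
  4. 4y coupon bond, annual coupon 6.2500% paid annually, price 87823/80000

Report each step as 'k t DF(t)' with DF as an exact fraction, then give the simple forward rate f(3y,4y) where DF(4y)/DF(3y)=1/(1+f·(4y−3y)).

step 1 [1y] zero: DF = P = 1951/2000 ≈ 0.975500
step 2 [2y] zero: DF = P = 9327/10000 ≈ 0.932700
step 3 [3y] swap r/1=464/14077: DF=(1 − 464/14077·(0.975500+0.932700))/(1+464/14077) = 567/625 ≈ 0.907200
step 4 [4y] bond c/1=1/16: DF=(87823/80000 − 1/16·(0.975500+0.932700+0.907200))/(1+1/16) = 2169/2500 ≈ 0.867600

1 1 1951/2000
2 2 9327/10000
3 3 567/625
4 4 2169/2500
f(3y,4y) = ((567/625)/(2169/2500) − 1)/(1) = 11/241 ≈ 4.5643%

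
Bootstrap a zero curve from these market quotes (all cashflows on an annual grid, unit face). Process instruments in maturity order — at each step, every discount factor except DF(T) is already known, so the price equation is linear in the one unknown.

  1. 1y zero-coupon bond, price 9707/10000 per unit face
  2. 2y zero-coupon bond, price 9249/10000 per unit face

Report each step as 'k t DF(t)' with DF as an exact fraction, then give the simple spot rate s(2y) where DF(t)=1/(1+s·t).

step 1 [1y] zero: DF = P = 9707/10000 ≈ 0.970700
step 2 [2y] zero: DF = P = 9249/10000 ≈ 0.924900

1 1 9707/10000
2 2 9249/10000
s(2y) = (1/(9249/10000) − 1)/(2) = 751/18498 ≈ 4.0599%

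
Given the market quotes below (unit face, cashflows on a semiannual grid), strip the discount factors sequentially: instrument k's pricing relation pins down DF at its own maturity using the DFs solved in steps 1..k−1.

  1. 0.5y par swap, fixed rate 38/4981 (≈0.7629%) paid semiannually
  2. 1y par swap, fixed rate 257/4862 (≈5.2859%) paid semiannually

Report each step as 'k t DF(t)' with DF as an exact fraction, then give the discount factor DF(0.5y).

1 1/2 4981/5000
2 1 4743/5000
DF(0.5y) = 4981/5000 ≈ 0.996200

step 1 [0.5y] swap r/2=19/4981: DF=(1 − 19/4981·(0))/(1+19/4981) = 4981/5000 ≈ 0.996200
step 2 [1y] swap r/2=257/9724: DF=(1 − 257/9724·(0.996200))/(1+257/9724) = 4743/5000 ≈ 0.948600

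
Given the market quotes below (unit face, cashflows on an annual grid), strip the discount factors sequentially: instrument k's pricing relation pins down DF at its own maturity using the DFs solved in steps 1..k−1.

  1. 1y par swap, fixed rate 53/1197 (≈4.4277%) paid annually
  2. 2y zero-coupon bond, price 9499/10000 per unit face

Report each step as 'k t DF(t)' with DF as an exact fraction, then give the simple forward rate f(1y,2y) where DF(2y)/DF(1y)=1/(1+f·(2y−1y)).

step 1 [1y] swap r/1=53/1197: DF=(1 − 53/1197·(0))/(1+53/1197) = 1197/1250 ≈ 0.957600
step 2 [2y] zero: DF = P = 9499/10000 ≈ 0.949900

1 1 1197/1250
2 2 9499/10000
f(1y,2y) = ((1197/1250)/(9499/10000) − 1)/(1) = 11/1357 ≈ 0.8106%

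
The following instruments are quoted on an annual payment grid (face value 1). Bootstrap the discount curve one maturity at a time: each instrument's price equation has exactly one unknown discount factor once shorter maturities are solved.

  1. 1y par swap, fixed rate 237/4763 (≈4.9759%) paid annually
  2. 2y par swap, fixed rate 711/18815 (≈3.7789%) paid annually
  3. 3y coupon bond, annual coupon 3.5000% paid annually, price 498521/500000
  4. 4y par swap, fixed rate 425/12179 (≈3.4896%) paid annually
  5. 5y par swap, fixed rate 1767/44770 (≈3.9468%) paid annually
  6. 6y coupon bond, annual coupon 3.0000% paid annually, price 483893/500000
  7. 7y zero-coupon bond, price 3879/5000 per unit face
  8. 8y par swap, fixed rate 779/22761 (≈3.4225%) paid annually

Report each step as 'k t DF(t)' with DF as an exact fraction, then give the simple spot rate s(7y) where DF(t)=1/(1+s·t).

1 1 4763/5000
2 2 9289/10000
3 3 8997/10000
4 4 349/400
5 5 8233/10000
6 6 2023/2500
7 7 3879/5000
8 8 7663/10000
s(7y) = (1/(3879/5000) − 1)/(7) = 1121/27153 ≈ 4.1285%

step 1 [1y] swap r/1=237/4763: DF=(1 − 237/4763·(0))/(1+237/4763) = 4763/5000 ≈ 0.952600
step 2 [2y] swap r/1=711/18815: DF=(1 − 711/18815·(0.952600))/(1+711/18815) = 9289/10000 ≈ 0.928900
step 3 [3y] bond c/1=7/200: DF=(498521/500000 − 7/200·(0.952600+0.928900))/(1+7/200) = 8997/10000 ≈ 0.899700
step 4 [4y] swap r/1=425/12179: DF=(1 − 425/12179·(0.952600+0.928900+0.899700))/(1+425/12179) = 349/400 ≈ 0.872500
step 5 [5y] swap r/1=1767/44770: DF=(1 − 1767/44770·(0.952600+0.928900+0.899700+0.872500))/(1+1767/44770) = 8233/10000 ≈ 0.823300
step 6 [6y] bond c/1=3/100: DF=(483893/500000 − 3/100·(0.952600+0.928900+0.899700+0.872500+0.823300))/(1+3/100) = 2023/2500 ≈ 0.809200
step 7 [7y] zero: DF = P = 3879/5000 ≈ 0.775800
step 8 [8y] swap r/1=779/22761: DF=(1 − 779/22761·(0.952600+0.928900+0.899700+0.872500+0.823300+0.809200+0.775800))/(1+779/22761) = 7663/10000 ≈ 0.766300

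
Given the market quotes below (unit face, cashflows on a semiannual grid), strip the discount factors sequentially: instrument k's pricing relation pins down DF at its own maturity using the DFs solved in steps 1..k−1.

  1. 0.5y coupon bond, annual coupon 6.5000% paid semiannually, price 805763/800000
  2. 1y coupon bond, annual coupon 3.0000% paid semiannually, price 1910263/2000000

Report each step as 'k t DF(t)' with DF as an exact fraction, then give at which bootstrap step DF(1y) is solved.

step 1 [0.5y] bond c/2=13/400: DF=(805763/800000 − 13/400·(0))/(1+13/400) = 1951/2000 ≈ 0.975500
step 2 [1y] bond c/2=3/200: DF=(1910263/2000000 − 3/200·(0.975500))/(1+3/200) = 4633/5000 ≈ 0.926600

1 1/2 1951/2000
2 1 4633/5000
DF(1y) is solved at step 2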